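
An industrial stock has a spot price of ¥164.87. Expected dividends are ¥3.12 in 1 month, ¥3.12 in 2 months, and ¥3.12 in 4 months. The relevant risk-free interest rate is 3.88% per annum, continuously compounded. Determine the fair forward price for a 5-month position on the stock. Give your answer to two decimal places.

¥158.12

PV(dividends) I = 3.12·e^(−0.0388·1/12) + 3.12·e^(−0.0388·2/12) + 3.12·e^(−0.0388·4/12)
I = 3.1099 + 3.0999 + 3.0799 = 9.2897
F = (S − I)·e^(rT) = (164.87 − 9.2897) · e^(0.0388·5/12)
= 155.5803 · e^0.016167 = 155.5803 × 1.016298 = ¥158.12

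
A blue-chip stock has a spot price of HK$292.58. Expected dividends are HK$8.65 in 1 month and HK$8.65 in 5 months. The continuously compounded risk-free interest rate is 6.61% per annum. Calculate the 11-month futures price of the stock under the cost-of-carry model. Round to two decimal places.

PV(dividends) I = 8.65·e^(−0.0661·1/12) + 8.65·e^(−0.0661·5/12)
I = 8.6025 + 8.4150 = 17.0175
F = (S − I)·e^(rT) = (292.58 − 17.0175) · e^(0.0661·11/12)
= 275.5625 · e^0.060592 = 275.5625 × 1.062465 = HK$292.78

HK$292.78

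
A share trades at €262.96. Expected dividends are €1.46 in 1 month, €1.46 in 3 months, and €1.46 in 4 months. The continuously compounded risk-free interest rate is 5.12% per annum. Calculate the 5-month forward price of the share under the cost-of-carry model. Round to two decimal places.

€264.21

PV(dividends) I = 1.46·e^(−0.0512·1/12) + 1.46·e^(−0.0512·3/12) + 1.46·e^(−0.0512·4/12)
I = 1.4538 + 1.4414 + 1.4353 = 4.3305
F = (S − I)·e^(rT) = (262.96 − 4.3305) · e^(0.0512·5/12)
= 258.6295 · e^0.021333 = 258.6295 × 1.021562 = €264.21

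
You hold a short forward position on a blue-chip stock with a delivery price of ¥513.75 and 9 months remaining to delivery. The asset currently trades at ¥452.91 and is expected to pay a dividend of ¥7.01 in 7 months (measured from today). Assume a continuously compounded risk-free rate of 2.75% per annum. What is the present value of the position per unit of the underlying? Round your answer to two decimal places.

¥57.25

PV(remaining dividends) I = 7.01·e^(−0.0275·7/12) = 6.8984
Current forward F = (S − I)·e^(rT) = (452.91 − 6.8984)·e^(0.0275·9/12) = 446.0116 × 1.020839 = 455.3060
Value (long) = (F − K)·e^(−rT) = (455.3060 − 513.75) × 0.979586 = -57.2509
Short position value = −(long value) = ¥57.25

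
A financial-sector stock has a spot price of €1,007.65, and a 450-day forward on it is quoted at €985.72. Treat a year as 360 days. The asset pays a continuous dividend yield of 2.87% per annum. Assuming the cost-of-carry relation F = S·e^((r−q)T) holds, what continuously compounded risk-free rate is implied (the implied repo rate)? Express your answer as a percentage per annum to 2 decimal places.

1.11%

From F = S·e^((r−q)T): (r − q) = ln(F/S)/T
ln(985.72/1007.65) = ln(0.978236) = -0.022004
(r − q) = -0.022004 / (450/360) = -0.017603
r = ln(F/S)/T + q = -0.017603 + 0.0287 = 0.011097
r = 1.11%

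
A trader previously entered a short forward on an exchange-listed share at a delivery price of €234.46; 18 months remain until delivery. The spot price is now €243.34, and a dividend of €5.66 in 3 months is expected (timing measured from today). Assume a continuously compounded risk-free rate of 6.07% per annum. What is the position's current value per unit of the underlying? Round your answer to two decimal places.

-€23.71

PV(remaining dividends) I = 5.66·e^(−0.0607·3/12) = 5.5748
Current forward F = (S − I)·e^(rT) = (243.34 − 5.5748)·e^(0.0607·18/12) = 237.7652 × 1.095324 = 260.4299
Value (long) = (F − K)·e^(−rT) = (260.4299 − 234.46) × 0.912972 = 23.7098
Short position value = −(long value) = -€23.71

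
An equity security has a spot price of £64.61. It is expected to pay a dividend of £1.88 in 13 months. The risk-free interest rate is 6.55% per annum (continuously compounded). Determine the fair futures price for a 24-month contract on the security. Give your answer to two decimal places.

PV(dividends) I = 1.88·e^(−0.0655·13/12)
I = 1.7512
F = (S − I)·e^(rT) = (64.61 − 1.7512) · e^(0.0655·24/12)
= 62.8588 · e^0.131000 = 62.8588 × 1.139968 = £71.66

£71.66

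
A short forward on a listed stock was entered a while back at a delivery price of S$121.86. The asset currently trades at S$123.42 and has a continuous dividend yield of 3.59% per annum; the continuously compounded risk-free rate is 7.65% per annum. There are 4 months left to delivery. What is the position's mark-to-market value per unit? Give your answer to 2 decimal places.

Current fair forward for the remaining 4 months: F = S·e^((r − q)·T), (r − q) = 0.0765 − 0.0359 = 0.0406
F = 123.42 · e^(0.0406 × 4/12) = 123.42 × 1.013625 = 125.1016
Value of long forward = (F − K)·e^(−rT) = (125.1016 − 121.86) · e^(−0.0765·4/12)
= 3.2416 × 0.974822 = 3.16
Short position value = −(long value) = -S$3.16

-S$3.16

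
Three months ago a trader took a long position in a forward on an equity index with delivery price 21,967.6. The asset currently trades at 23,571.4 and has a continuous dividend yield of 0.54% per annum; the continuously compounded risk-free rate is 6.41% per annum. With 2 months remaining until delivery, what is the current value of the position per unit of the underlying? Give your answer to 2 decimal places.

Current fair forward for the remaining 2 months: F = S·e^((r − q)·T), (r − q) = 0.0641 − 0.0054 = 0.0587
F = 23571.4 · e^(0.0587 × 2/12) = 23571.4 × 1.00983135 = 23803.1387
Value of long forward = (F − K)·e^(−rT) = (23803.1387 − 21967.6) · e^(−0.0641·2/12)
= 1835.5387 × 0.98937353 = 1816.03

1816.03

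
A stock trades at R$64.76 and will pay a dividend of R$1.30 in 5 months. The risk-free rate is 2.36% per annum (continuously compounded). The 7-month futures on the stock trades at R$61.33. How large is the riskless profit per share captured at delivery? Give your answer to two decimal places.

PV(dividends) I = 1.30·e^(−0.0236·5/12) = 1.2873
Fair futures F* = (S − I)·e^(rT) = (64.76 − 1.2873)·e^0.013767 = 63.4727 × 1.013862 = 64.3526
Market R$61.33 < fair 64.3526: forward underpriced → reverse cash-and-carry (short the stock, invest proceeds at r, pay the dividends, go long the forward).
Profit at T = |F_mkt − F*| = |61.33 − 64.3526| = R$3.02 per share

R$3.02 per share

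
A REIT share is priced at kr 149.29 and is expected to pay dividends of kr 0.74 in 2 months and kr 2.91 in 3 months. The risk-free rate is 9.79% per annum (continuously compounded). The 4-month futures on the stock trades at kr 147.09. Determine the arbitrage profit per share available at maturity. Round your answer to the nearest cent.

kr 3.47 per share

PV(dividends) I = 0.74·e^(−0.0979·2/12) + 2.91·e^(−0.0979·3/12) = 3.5677
Fair futures F* = (S − I)·e^(rT) = (149.29 − 3.5677)·e^0.032633 = 145.7223 × 1.033171 = 150.5561
Market kr 147.09 < fair 150.5561: forward underpriced → reverse cash-and-carry (short the stock, invest proceeds at r, pay the dividends, go long the forward).
Profit at T = |F_mkt − F*| = |147.09 − 150.5561| = kr 3.47 per share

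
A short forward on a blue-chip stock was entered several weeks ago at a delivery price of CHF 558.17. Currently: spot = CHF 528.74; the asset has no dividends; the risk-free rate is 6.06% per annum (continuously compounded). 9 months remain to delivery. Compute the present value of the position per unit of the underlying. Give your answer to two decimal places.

Current fair forward for the remaining 9 months: F = S·e^(r·T), r = 0.0606
F = 528.74 · e^(0.0606 × 9/12) = 528.74 × 1.046499 = 553.3259
Value of long forward = (F − K)·e^(−rT) = (553.3259 − 558.17) · e^(−0.0606·9/12)
= -4.8441 × 0.955567 = -4.63
Short position value = −(long value) = CHF 4.63

CHF 4.63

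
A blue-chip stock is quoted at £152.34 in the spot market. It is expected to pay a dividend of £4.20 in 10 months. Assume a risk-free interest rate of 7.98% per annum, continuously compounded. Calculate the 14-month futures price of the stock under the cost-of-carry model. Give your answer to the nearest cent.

£162.89

PV(dividends) I = 4.20·e^(−0.0798·10/12)
I = 3.9298
F = (S − I)·e^(rT) = (152.34 − 3.9298) · e^(0.0798·14/12)
= 148.4102 · e^0.093100 = 148.4102 × 1.097571 = £162.89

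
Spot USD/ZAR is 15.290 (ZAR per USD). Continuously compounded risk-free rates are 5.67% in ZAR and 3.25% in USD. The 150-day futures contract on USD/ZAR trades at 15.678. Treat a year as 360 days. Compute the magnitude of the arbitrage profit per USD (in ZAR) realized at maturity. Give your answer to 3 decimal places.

Fair futures: F* = S·e^(carry·T), with carry = (r_ZAR − r_USD) = 0.0567 − 0.0325 = 0.0242
F* = 15.290 · e^(0.0242 × 150/360) = 15.290 · e^0.010083 = 15.290 × 1.010134 = 15.4449
Market 15.678 > fair 15.4449: forward overpriced → cash-and-carry (buy spot, short the forward).
At maturity, profit = |F_mkt − F*| = |15.678 − 15.4449| = 0.233 per USD (in ZAR)

0.233 per USD (in ZAR)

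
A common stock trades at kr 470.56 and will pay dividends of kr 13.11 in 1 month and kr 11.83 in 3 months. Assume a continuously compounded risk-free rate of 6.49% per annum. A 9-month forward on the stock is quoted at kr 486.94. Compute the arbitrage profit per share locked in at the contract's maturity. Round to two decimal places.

kr 18.82 per share

PV(dividends) I = 13.11·e^(−0.0649·1/12) + 11.83·e^(−0.0649·3/12) = 24.6789
Fair forward F* = (S − I)·e^(rT) = (470.56 − 24.6789)·e^0.048675 = 445.8811 × 1.049879 = 468.1212
Market kr 486.94 > fair 468.1212: forward overpriced → cash-and-carry (borrow at r, buy the stock and collect the dividends, short the forward).
Profit at T = |F_mkt − F*| = |486.94 − 468.1212| = kr 18.82 per share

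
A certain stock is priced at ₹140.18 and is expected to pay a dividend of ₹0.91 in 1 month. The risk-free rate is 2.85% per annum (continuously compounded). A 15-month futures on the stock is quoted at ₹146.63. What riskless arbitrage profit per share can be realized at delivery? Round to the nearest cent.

₹2.31 per share

PV(dividends) I = 0.91·e^(−0.0285·1/12) = 0.9078
Fair futures F* = (S − I)·e^(rT) = (140.18 − 0.9078)·e^0.035625 = 139.2722 × 1.036267 = 144.3232
Market ₹146.63 > fair 144.3232: forward overpriced → cash-and-carry (borrow at r, buy the stock and collect the dividends, short the forward).
Profit at T = |F_mkt − F*| = |146.63 − 144.3232| = ₹2.31 per share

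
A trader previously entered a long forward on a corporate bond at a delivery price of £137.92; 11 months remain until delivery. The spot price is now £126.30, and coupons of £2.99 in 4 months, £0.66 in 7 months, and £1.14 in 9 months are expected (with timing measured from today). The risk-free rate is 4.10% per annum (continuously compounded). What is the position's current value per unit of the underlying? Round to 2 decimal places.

PV(remaining coupons) I = 2.99·e^(−0.0410·4/12) + 0.66·e^(−0.0410·7/12) + 1.14·e^(−0.0410·9/12) = 4.6993
Current forward F = (S − I)·e^(rT) = (126.30 − 4.6993)·e^(0.0410·11/12) = 121.6007 × 1.038299 = 126.2579
Value (long) = (F − K)·e^(−rT) = (126.2579 − 137.92) × 0.963114 = -11.2319
Value = -£11.23

-£11.23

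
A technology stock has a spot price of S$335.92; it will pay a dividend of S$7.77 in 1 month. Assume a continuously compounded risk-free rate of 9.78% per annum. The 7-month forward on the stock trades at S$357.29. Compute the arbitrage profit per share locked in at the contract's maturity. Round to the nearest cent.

PV(dividends) I = 7.77·e^(−0.0978·1/12) = 7.7069
Fair forward F* = (S − I)·e^(rT) = (335.92 − 7.7069)·e^0.057050 = 328.2131 × 1.058709 = 347.4822
Market S$357.29 > fair 347.4822: forward overpriced → cash-and-carry (borrow at r, buy the stock and collect the dividends, short the forward).
Profit at T = |F_mkt − F*| = |357.29 − 347.4822| = S$9.81 per share

S$9.81 per share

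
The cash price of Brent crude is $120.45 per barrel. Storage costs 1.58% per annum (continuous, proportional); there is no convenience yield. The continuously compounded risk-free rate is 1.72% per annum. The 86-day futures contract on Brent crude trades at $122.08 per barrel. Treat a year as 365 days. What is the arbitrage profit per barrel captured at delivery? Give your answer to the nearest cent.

Fair futures: F* = S·e^(carry·T), with carry = (r + u) = 0.0172 + 0.0158 = 0.0330
F* = 120.45 · e^(0.0330 × 86/365) = 120.45 · e^0.007775 = 120.45 × 1.007805 = $121.3901
Market $122.08 > fair $121.3901: forward overpriced → cash-and-carry (buy spot, short the forward).
At maturity, profit = |F_mkt − F*| = |122.08 − 121.3901| = $0.69 per barrel

$0.69 per barrel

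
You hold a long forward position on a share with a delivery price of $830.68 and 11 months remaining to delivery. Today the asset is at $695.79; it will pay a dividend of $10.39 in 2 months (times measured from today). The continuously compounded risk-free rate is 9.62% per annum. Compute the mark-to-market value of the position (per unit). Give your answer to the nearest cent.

-$75.00

PV(remaining dividends) I = 10.39·e^(−0.0962·2/12) = 10.2247
Current forward F = (S − I)·e^(rT) = (695.79 − 10.2247)·e^(0.0962·11/12) = 685.5653 × 1.092188 = 748.7662
Value (long) = (F − K)·e^(−rT) = (748.7662 − 830.68) × 0.915593 = -74.9997
Value = -$75.00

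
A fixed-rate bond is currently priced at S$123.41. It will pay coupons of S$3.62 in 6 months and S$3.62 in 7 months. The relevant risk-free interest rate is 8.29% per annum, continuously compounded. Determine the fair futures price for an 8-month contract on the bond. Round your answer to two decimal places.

PV(coupons) I = 3.62·e^(−0.0829·6/12) + 3.62·e^(−0.0829·7/12)
I = 3.4730 + 3.4491 = 6.9221
F = (S − I)·e^(rT) = (123.41 − 6.9221) · e^(0.0829·8/12)
= 116.4879 · e^0.055267 = 116.4879 × 1.056823 = S$123.11

S$123.11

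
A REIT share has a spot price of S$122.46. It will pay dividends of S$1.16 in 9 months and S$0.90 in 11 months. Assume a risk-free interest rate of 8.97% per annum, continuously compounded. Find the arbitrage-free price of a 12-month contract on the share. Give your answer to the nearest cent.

S$131.86

PV(dividends) I = 1.16·e^(−0.0897·9/12) + 0.90·e^(−0.0897·11/12)
I = 1.0845 + 0.8290 = 1.9135
F = (S − I)·e^(rT) = (122.46 − 1.9135) · e^(0.0897·12/12)
= 120.5465 · e^0.089700 = 120.5465 × 1.093846 = S$131.86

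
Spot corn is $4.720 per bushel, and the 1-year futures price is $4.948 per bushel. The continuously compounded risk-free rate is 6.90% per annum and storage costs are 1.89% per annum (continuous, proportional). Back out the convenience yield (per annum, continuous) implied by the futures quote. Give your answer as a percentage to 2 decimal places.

4.07%

F = S·e^((r+u−y)T) ⇒ (r+u−y) = ln(F/S)/T
ln(4.948/4.720) = 0.047175; /T ⇒ 0.047175
y = r + u − ln(F/S)/T = 0.0690 + 0.0189 − 0.047175 = 0.040725
y = 4.07%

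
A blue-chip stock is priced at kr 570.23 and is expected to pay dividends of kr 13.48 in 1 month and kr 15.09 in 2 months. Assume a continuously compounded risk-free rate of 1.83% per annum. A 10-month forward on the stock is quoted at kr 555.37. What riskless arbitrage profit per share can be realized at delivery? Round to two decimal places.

kr 5.32 per share

PV(dividends) I = 13.48·e^(−0.0183·1/12) + 15.09·e^(−0.0183·2/12) = 28.5035
Fair forward F* = (S − I)·e^(rT) = (570.23 − 28.5035)·e^0.015250 = 541.7265 × 1.015367 = 550.0512
Market kr 555.37 > fair 550.0512: forward overpriced → cash-and-carry (borrow at r, buy the stock and collect the dividends, short the forward).
Profit at T = |F_mkt − F*| = |555.37 − 550.0512| = kr 5.32 per share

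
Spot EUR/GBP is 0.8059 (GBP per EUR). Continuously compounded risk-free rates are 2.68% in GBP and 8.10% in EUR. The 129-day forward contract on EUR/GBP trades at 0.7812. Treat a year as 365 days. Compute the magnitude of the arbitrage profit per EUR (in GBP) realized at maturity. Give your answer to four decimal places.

0.0094 per EUR (in GBP)

Fair forward: F* = S·e^(carry·T), with carry = (r_GBP − r_EUR) = 0.0268 − 0.0810 = -0.0542
F* = 0.8059 · e^(-0.0542 × 129/365) = 0.8059 · e^-0.019156 = 0.8059 × 0.981026 = 0.7906
Market 0.7812 < fair 0.7906: forward underpriced → reverse cash-and-carry (short spot, go long the forward).
At maturity, profit = |F_mkt − F*| = |0.7812 − 0.7906| = 0.0094 per EUR (in GBP)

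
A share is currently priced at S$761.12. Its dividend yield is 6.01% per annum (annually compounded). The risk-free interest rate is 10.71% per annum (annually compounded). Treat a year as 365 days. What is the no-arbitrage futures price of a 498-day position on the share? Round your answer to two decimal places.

F = S · (1+r)^T / (1+q)^T
= 761.12 × 1.148915 / 1.082886 = 761.12 × 1.060975
F = S$807.53

S$807.53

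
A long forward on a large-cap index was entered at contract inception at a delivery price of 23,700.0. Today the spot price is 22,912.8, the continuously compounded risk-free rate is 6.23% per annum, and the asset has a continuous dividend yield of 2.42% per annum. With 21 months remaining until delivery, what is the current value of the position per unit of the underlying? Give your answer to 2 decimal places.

710.72

Current fair forward for the remaining 21 months: F = S·e^((r − q)·T), (r − q) = 0.0623 − 0.0242 = 0.0381
F = 22912.8 · e^(0.0381 × 21/12) = 22912.8 × 1.06894801 = 24492.5920
Value of long forward = (F − K)·e^(−rT) = (24492.5920 − 23700.0) · e^(−0.0623·21/12)
= 792.5920 × 0.89670800 = 710.72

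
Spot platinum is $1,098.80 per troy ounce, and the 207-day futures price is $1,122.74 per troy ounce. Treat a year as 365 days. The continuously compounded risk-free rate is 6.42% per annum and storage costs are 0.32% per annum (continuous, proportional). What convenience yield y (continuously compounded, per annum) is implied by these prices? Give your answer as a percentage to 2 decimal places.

2.94%

F = S·e^((r+u−y)T) ⇒ (r+u−y) = ln(F/S)/T
ln(1122.74/1098.80) = 0.021553; /T ⇒ 0.038004
y = r + u − ln(F/S)/T = 0.0642 + 0.0032 − 0.038004 = 0.029396
y = 2.94%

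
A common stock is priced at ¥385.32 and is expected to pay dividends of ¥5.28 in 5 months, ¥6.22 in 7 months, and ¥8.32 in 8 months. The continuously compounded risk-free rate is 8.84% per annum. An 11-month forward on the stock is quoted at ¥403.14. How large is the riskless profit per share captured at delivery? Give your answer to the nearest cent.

¥5.73 per share

PV(dividends) I = 5.28·e^(−0.0884·5/12) + 6.22·e^(−0.0884·7/12) + 8.32·e^(−0.0884·8/12) = 18.8403
Fair forward F* = (S − I)·e^(rT) = (385.32 − 18.8403)·e^0.081033 = 366.4797 × 1.084407 = 397.4132
Market ¥403.14 > fair 397.4132: forward overpriced → cash-and-carry (borrow at r, buy the stock and collect the dividends, short the forward).
Profit at T = |F_mkt − F*| = |403.14 − 397.4132| = ¥5.73 per share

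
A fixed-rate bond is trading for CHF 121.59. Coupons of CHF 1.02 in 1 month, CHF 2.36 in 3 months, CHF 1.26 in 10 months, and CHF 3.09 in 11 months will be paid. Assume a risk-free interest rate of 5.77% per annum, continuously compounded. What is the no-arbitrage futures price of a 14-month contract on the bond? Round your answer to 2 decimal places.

PV(coupons) I = 1.02·e^(−0.0577·1/12) + 2.36·e^(−0.0577·3/12) + 1.26·e^(−0.0577·10/12) + 3.09·e^(−0.0577·11/12)
I = 1.0151 + 2.3262 + 1.2008 + 2.9308 = 7.4729
F = (S − I)·e^(rT) = (121.59 − 7.4729) · e^(0.0577·14/12)
= 114.1171 · e^0.067317 = 114.1171 × 1.069634 = CHF 122.06

CHF 122.06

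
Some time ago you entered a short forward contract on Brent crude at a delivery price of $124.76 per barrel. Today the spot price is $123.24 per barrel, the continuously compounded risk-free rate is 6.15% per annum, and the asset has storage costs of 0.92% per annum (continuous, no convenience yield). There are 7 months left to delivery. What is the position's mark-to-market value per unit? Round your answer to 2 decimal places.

-$3.54 per barrel

Current fair forward for the remaining 7 months: F = S·e^((r + u)·T), (r + u) = 0.0615 + 0.0092 = 0.0707
F = 123.24 · e^(0.0707 × 7/12) = 123.24 × 1.042104 = 128.4289
Value of long forward = (F − K)·e^(−rT) = (128.4289 − 124.76) · e^(−0.0615·7/12)
= 3.6689 × 0.964761 = 3.54
Short position value = −(long value) = -$3.54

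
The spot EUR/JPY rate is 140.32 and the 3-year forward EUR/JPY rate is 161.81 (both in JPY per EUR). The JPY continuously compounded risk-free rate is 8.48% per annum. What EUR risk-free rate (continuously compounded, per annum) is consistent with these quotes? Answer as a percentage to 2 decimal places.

F = S·e^((r_JPY − r_EUR)T) ⇒ r_EUR = r_JPY − ln(F/S)/T
ln(161.81/140.32) = 0.142497; /(3) = 0.047499
r_EUR = 0.0848 − 0.047499 = 0.037301
r_EUR = 3.73%

3.73%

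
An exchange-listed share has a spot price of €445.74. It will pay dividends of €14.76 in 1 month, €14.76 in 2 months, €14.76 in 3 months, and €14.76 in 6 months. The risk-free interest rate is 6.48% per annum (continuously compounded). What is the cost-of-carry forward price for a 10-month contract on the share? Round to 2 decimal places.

€409.15

PV(dividends) I = 14.76·e^(−0.0648·1/12) + 14.76·e^(−0.0648·2/12) + 14.76·e^(−0.0648·3/12) + 14.76·e^(−0.0648·6/12)
I = 14.6805 + 14.6014 + 14.5228 + 14.2894 = 58.0941
F = (S − I)·e^(rT) = (445.74 − 58.0941) · e^(0.0648·10/12)
= 387.6459 · e^0.054000 = 387.6459 × 1.055485 = €409.15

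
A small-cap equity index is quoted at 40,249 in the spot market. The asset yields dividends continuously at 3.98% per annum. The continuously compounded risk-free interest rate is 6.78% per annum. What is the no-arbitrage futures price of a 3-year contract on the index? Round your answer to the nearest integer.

F = S·e^((r − q)T) = 40249 · e^((0.0678 − 0.0398) × 3)
= 40249 · e^0.084000 = 40249 × 1.087629
F = 43,776

43,776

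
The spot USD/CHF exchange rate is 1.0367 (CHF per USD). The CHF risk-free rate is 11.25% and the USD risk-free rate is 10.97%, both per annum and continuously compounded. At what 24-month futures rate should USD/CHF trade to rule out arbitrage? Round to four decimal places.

F = S·e^((r_CHF − r_USD)T) = 1.0367 · e^((0.1125 − 0.1097) × 24/12)
= 1.0367 · e^0.005600 = 1.0367 × 1.005616
F = 1.0425 CHF per USD

1.0425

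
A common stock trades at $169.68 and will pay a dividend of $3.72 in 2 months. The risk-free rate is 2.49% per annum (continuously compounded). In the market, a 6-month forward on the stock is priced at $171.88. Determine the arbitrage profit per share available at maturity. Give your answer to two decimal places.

$3.83 per share

PV(dividends) I = 3.72·e^(−0.0249·2/12) = 3.7046
Fair forward F* = (S − I)·e^(rT) = (169.68 − 3.7046)·e^0.012450 = 165.9754 × 1.012528 = 168.0547
Market $171.88 > fair 168.0547: forward overpriced → cash-and-carry (borrow at r, buy the stock and collect the dividends, short the forward).
Profit at T = |F_mkt − F*| = |171.88 − 168.0547| = $3.83 per share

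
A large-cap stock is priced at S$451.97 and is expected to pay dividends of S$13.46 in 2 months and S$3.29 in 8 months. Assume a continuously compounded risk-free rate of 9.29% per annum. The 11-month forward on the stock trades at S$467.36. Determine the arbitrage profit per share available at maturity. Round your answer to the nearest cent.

PV(dividends) I = 13.46·e^(−0.0929·2/12) + 3.29·e^(−0.0929·8/12) = 16.3456
Fair forward F* = (S − I)·e^(rT) = (451.97 − 16.3456)·e^0.085158 = 435.6244 × 1.088889 = 474.3466
Market S$467.36 < fair 474.3466: forward underpriced → reverse cash-and-carry (short the stock, invest proceeds at r, pay the dividends, go long the forward).
Profit at T = |F_mkt − F*| = |467.36 − 474.3466| = S$6.99 per share

S$6.99 per share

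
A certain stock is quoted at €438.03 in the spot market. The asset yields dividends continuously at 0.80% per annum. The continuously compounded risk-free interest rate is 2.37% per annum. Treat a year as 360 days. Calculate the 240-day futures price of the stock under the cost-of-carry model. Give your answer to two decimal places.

€442.64

F = S·e^((r − q)T) = 438.03 · e^((0.0237 − 0.0080) × 240/360)
= 438.03 · e^0.010467 = 438.03 × 1.010522
F = €442.64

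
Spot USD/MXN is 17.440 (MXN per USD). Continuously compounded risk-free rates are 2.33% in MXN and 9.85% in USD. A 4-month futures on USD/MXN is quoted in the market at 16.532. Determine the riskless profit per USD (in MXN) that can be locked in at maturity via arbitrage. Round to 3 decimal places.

0.476 per USD (in MXN)

Fair futures: F* = S·e^(carry·T), with carry = (r_MXN − r_USD) = 0.0233 − 0.0985 = -0.0752
F* = 17.440 · e^(-0.0752 × 4/12) = 17.440 · e^-0.025067 = 17.440 × 0.975245 = 17.0083
Market 16.532 < fair 17.0083: forward underpriced → reverse cash-and-carry (short spot, go long the forward).
At maturity, profit = |F_mkt − F*| = |16.532 − 17.0083| = 0.476 per USD (in MXN)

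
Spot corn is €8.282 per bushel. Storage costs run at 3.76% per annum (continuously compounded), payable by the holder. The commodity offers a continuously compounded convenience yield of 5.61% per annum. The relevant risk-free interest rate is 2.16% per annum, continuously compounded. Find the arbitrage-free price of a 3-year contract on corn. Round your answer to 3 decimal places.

Net carry = r + u − y = 0.0216 + 0.0376 − 0.0561 = 0.0031
F = S·e^((r+u−y)T) = 8.282 · e^(0.0031 × 3) = 8.282 · e^0.009300
= 8.282 × 1.009343 = €8.359 per bushel

€8.359 per bushel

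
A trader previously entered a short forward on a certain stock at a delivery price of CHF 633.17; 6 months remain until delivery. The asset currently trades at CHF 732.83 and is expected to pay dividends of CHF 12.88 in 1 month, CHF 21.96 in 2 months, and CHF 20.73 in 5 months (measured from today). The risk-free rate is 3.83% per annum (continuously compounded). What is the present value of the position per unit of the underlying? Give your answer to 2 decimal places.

-CHF 56.61

PV(remaining dividends) I = 12.88·e^(−0.0383·1/12) + 21.96·e^(−0.0383·2/12) + 20.73·e^(−0.0383·5/12) = 55.0610
Current forward F = (S − I)·e^(rT) = (732.83 − 55.0610)·e^(0.0383·6/12) = 677.7690 × 1.019335 = 690.8737
Value (long) = (F − K)·e^(−rT) = (690.8737 − 633.17) × 0.981032 = 56.6092
Short position value = −(long value) = -CHF 56.61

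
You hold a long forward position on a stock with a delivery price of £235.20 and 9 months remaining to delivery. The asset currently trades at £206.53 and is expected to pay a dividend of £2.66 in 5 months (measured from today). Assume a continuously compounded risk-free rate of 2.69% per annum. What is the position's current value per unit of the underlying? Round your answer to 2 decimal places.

-£26.60

PV(remaining dividends) I = 2.66·e^(−0.0269·5/12) = 2.6304
Current forward F = (S − I)·e^(rT) = (206.53 − 2.6304)·e^(0.0269·9/12) = 203.8996 × 1.020380 = 208.0551
Value (long) = (F − K)·e^(−rT) = (208.0551 − 235.20) × 0.980027 = -26.6027
Value = -£26.60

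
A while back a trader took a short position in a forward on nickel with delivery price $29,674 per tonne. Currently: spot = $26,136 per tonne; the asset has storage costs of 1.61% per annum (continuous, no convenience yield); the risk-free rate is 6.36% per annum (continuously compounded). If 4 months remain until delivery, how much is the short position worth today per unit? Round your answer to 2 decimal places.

Current fair forward for the remaining 4 months: F = S·e^((r + u)·T), (r + u) = 0.0636 + 0.0161 = 0.0797
F = 26136 · e^(0.0797 × 4/12) = 26136 × 1.02692271 = 26839.6519
Value of long forward = (F − K)·e^(−rT) = (26839.6519 − 29674) · e^(−0.0636·4/12)
= -2834.3481 × 0.97902314 = -2774.89
Short position value = −(long value) = $2774.89

$2774.89 per tonne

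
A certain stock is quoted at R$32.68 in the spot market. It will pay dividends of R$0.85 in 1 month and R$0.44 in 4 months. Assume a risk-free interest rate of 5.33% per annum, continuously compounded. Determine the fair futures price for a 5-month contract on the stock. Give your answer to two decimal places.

R$32.11

PV(dividends) I = 0.85·e^(−0.0533·1/12) + 0.44·e^(−0.0533·4/12)
I = 0.8462 + 0.4323 = 1.2785
F = (S − I)·e^(rT) = (32.68 − 1.2785) · e^(0.0533·5/12)
= 31.4015 · e^0.022208 = 31.4015 × 1.022456 = R$32.11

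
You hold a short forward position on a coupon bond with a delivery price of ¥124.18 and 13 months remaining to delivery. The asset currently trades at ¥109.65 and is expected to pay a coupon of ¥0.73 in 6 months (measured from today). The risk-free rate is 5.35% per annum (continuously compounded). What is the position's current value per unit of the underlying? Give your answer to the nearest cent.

PV(remaining coupons) I = 0.73·e^(−0.0535·6/12) = 0.7107
Current forward F = (S − I)·e^(rT) = (109.65 − 0.7107)·e^(0.0535·13/12) = 108.9393 × 1.059671 = 115.4398
Value (long) = (F − K)·e^(−rT) = (115.4398 − 124.18) × 0.943689 = -8.2480
Short position value = −(long value) = ¥8.25

¥8.25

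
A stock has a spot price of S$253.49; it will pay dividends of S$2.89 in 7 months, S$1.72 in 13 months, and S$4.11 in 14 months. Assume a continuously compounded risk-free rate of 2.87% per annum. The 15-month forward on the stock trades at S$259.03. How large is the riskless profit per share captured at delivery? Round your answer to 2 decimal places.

S$5.07 per share

PV(dividends) I = 2.89·e^(−0.0287·7/12) + 1.72·e^(−0.0287·13/12) + 4.11·e^(−0.0287·14/12) = 8.4840
Fair forward F* = (S − I)·e^(rT) = (253.49 − 8.4840)·e^0.035875 = 245.0060 × 1.036526 = 253.9551
Market S$259.03 > fair 253.9551: forward overpriced → cash-and-carry (borrow at r, buy the stock and collect the dividends, short the forward).
Profit at T = |F_mkt − F*| = |259.03 − 253.9551| = S$5.07 per share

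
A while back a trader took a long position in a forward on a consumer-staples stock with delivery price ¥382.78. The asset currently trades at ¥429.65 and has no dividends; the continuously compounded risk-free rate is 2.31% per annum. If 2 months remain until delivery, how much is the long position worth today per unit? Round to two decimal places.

Current fair forward for the remaining 2 months: F = S·e^(r·T), r = 0.0231
F = 429.65 · e^(0.0231 × 2/12) = 429.65 × 1.003857 = 431.3072
Value of long forward = (F − K)·e^(−rT) = (431.3072 − 382.78) · e^(−0.0231·2/12)
= 48.5272 × 0.996157 = 48.34

¥48.34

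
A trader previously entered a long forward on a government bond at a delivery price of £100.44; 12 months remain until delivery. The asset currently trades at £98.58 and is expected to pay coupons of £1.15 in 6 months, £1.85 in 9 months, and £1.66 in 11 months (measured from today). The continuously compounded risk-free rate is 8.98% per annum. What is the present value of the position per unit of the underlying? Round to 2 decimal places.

PV(remaining coupons) I = 1.15·e^(−0.0898·6/12) + 1.85·e^(−0.0898·9/12) + 1.66·e^(−0.0898·11/12) = 4.3578
Current forward F = (S − I)·e^(rT) = (98.58 − 4.3578)·e^(0.0898·12/12) = 94.2222 × 1.093955 = 103.0748
Value (long) = (F − K)·e^(−rT) = (103.0748 − 100.44) × 0.914114 = 2.4085
Value = £2.41

£2.41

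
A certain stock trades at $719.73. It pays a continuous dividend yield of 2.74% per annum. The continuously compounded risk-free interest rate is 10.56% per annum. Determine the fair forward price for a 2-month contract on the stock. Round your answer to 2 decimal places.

$729.17

F = S·e^((r − q)T) = 719.73 · e^((0.1056 − 0.0274) × 2/12)
= 719.73 · e^0.013033 = 719.73 × 1.013118
F = $729.17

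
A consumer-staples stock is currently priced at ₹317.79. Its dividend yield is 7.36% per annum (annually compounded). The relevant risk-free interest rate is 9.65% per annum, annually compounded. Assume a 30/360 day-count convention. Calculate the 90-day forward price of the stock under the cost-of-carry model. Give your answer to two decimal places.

F = S · (1+r)^T / (1+q)^T
= 317.79 × 1.023298 / 1.017913 = 317.79 × 1.005290
F = ₹319.47

₹319.47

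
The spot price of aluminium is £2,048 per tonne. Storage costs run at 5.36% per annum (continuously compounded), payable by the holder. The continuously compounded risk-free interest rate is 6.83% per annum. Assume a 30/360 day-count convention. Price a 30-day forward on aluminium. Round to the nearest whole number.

Net carry = r + u − y = 0.0683 + 0.0536 − 0.0000 = 0.1219
F = S·e^((r+u−y)T) = 2048 · e^(0.1219 × 30/360) = 2048 · e^0.010158
= 2048 × 1.010210 = £2,069 per tonne

£2,069 per tonne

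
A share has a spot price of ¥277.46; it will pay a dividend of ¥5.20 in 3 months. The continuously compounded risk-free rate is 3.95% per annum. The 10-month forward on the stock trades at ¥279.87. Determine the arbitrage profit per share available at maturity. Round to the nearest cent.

PV(dividends) I = 5.20·e^(−0.0395·3/12) = 5.1489
Fair forward F* = (S − I)·e^(rT) = (277.46 − 5.1489)·e^0.032917 = 272.3111 × 1.033465 = 281.4240
Market ¥279.87 < fair 281.4240: forward underpriced → reverse cash-and-carry (short the stock, invest proceeds at r, pay the dividends, go long the forward).
Profit at T = |F_mkt − F*| = |279.87 − 281.4240| = ¥1.55 per share

¥1.55 per share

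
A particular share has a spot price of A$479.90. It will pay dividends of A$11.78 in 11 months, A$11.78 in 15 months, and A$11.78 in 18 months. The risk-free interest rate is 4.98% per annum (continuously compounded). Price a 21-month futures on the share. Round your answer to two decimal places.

PV(dividends) I = 11.78·e^(−0.0498·11/12) + 11.78·e^(−0.0498·15/12) + 11.78·e^(−0.0498·18/12)
I = 11.2543 + 11.0691 + 10.9321 = 33.2555
F = (S − I)·e^(rT) = (479.90 − 33.2555) · e^(0.0498·21/12)
= 446.6445 · e^0.087150 = 446.6445 × 1.091060 = A$487.32

A$487.32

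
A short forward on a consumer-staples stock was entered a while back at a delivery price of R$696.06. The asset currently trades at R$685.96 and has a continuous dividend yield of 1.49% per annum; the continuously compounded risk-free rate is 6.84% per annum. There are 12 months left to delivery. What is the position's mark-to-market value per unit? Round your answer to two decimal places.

Current fair forward for the remaining 12 months: F = S·e^((r − q)·T), (r − q) = 0.0684 − 0.0149 = 0.0535
F = 685.96 · e^(0.0535 × 12/12) = 685.96 × 1.054957 = 723.6583
Value of long forward = (F − K)·e^(−rT) = (723.6583 − 696.06) · e^(−0.0684·12/12)
= 27.5983 × 0.933887 = 25.77
Short position value = −(long value) = -R$25.77

-R$25.77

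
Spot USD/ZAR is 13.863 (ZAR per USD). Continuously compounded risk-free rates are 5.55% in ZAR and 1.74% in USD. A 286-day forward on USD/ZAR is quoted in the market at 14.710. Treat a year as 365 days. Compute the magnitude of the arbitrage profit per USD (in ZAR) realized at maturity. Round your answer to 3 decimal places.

0.427 per USD (in ZAR)

Fair forward: F* = S·e^(carry·T), with carry = (r_ZAR − r_USD) = 0.0555 − 0.0174 = 0.0381
F* = 13.863 · e^(0.0381 × 286/365) = 13.863 · e^0.029854 = 13.863 × 1.030304 = 14.2831
Market 14.710 > fair 14.2831: forward overpriced → cash-and-carry (buy spot, short the forward).
At maturity, profit = |F_mkt − F*| = |14.710 − 14.2831| = 0.427 per USD (in ZAR)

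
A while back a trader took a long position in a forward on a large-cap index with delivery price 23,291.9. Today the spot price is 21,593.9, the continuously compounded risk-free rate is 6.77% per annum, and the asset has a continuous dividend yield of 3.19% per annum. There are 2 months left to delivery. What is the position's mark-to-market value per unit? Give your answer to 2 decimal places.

Current fair forward for the remaining 2 months: F = S·e^((r − q)·T), (r − q) = 0.0677 − 0.0319 = 0.0358
F = 21593.9 · e^(0.0358 × 2/12) = 21593.9 × 1.00598450 = 21723.1287
Value of long forward = (F − K)·e^(−rT) = (21723.1287 − 23291.9) · e^(−0.0677·2/12)
= -1568.7713 × 0.98878008 = -1551.17

-1551.17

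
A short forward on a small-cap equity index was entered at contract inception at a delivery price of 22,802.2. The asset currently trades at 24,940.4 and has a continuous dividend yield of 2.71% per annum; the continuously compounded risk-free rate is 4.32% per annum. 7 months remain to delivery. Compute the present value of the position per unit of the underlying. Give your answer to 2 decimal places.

Current fair forward for the remaining 7 months: F = S·e^((r − q)·T), (r − q) = 0.0432 − 0.0271 = 0.0161
F = 24940.4 · e^(0.0161 × 7/12) = 24940.4 × 1.00943591 = 25175.7354
Value of long forward = (F − K)·e^(−rT) = (25175.7354 − 22802.2) · e^(−0.0432·7/12)
= 2373.5354 × 0.97511487 = 2314.47
Short position value = −(long value) = -2314.47

-2314.47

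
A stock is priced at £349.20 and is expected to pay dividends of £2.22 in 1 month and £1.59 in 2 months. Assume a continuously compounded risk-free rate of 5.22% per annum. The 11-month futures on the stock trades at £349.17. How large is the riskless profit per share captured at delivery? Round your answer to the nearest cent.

PV(dividends) I = 2.22·e^(−0.0522·1/12) + 1.59·e^(−0.0522·2/12) = 3.7866
Fair futures F* = (S − I)·e^(rT) = (349.20 − 3.7866)·e^0.047850 = 345.4134 × 1.049013 = 362.3431
Market £349.17 < fair 362.3431: forward underpriced → reverse cash-and-carry (short the stock, invest proceeds at r, pay the dividends, go long the forward).
Profit at T = |F_mkt − F*| = |349.17 − 362.3431| = £13.17 per share

£13.17 per share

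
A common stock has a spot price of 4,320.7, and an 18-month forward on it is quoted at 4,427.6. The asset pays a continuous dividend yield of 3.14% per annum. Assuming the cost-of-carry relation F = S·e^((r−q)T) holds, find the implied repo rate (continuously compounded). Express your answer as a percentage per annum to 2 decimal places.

From F = S·e^((r−q)T): (r − q) = ln(F/S)/T
ln(4427.6/4320.7) = ln(1.024741) = 0.024440
(r − q) = 0.024440 / (18/12) = 0.016293
r = ln(F/S)/T + q = 0.016293 + 0.0314 = 0.047693
r = 4.77%

4.77%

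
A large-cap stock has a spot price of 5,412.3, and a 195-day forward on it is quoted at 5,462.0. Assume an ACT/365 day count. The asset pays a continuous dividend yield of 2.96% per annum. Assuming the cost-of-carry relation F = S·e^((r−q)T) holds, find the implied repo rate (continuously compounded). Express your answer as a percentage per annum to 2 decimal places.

4.67%

From F = S·e^((r−q)T): (r − q) = ln(F/S)/T
ln(5462.0/5412.3) = ln(1.009183) = 0.009141
(r − q) = 0.009141 / (195/365) = 0.017110
r = ln(F/S)/T + q = 0.017110 + 0.0296 = 0.046710
r = 4.67%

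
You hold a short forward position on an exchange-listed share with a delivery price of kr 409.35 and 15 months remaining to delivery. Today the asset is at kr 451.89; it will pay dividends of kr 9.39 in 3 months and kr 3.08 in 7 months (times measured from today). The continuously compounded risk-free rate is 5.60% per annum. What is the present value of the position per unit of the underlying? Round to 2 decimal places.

PV(remaining dividends) I = 9.39·e^(−0.0560·3/12) + 3.08·e^(−0.0560·7/12) = 12.2405
Current forward F = (S − I)·e^(rT) = (451.89 − 12.2405)·e^(0.0560·15/12) = 439.6495 × 1.072508 = 471.5276
Value (long) = (F − K)·e^(−rT) = (471.5276 − 409.35) × 0.932394 = 57.9740
Short position value = −(long value) = -kr 57.97

-kr 57.97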